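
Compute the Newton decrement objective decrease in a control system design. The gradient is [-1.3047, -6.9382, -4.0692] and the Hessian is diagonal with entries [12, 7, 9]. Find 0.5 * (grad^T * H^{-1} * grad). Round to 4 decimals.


Step 1: H is diagonal, so H^(-1) * g = [-0.1087, -0.9912, -0.4521].
Step 2: g^T H^(-1) g = sum_i g_i^2 / H_ii
  = (-1.3047)^2/12 + (-6.9382)^2/7 + (-4.0692)^2/9
  = 0.1419 + 6.8769 + 1.8398 = 8.8586
Step 3: Objective decrease = 0.5 * g^T H^(-1) g = 4.4293


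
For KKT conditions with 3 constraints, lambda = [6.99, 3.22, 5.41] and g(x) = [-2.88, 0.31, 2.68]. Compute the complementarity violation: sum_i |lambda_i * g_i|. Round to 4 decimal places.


KKT complementary slackness check:
lambda_1 * g_1 = 6.99 * -2.88 = -20.1312
lambda_2 * g_2 = 3.22 * 0.31 = 0.9982
lambda_3 * g_3 = 5.41 * 2.68 = 14.4988
Total violation = 20.1312 + 0.9982 + 14.4988 = 35.6282


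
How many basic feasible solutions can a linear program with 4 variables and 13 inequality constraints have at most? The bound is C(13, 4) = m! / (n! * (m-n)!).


Each vertex corresponds to some choice of n active constraints out of m, so the number of vertices is at most C(m, n) = m! / (n!(m-n)!).
m = 13, n = 4
Numerator: 13 * 12 * 11 * 10
Denominator: 4! = 24
C(13, 4) = 715


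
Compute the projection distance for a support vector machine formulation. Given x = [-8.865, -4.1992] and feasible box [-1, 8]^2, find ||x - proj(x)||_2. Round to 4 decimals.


Project each component onto [-1, 8].
clip(-8.865) = -1.0, clip(-4.1992) = -1.0
Projection = [-1.0, -1.0]
Squared diffs: [61.8582, 10.2349]
Distance = sqrt(72.0931) = 8.4908


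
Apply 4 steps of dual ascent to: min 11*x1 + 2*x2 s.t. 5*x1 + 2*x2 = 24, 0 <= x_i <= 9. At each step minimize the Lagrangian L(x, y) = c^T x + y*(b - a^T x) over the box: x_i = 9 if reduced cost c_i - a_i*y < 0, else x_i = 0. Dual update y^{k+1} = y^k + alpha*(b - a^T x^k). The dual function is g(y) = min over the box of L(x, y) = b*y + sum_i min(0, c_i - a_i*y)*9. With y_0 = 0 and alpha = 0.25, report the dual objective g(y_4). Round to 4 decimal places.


Dual ascent for LP: min 11*x1 + 2*x2, 5*x1 + 2*x2 = 24, 0 <= x_i <= 9
Step 1: y^k = 0.0, reduced costs: (11.0, 2.0)
  x^k = (0.0, 0.0), subgradient = b - a^T x = 24.0
  y^{k+1} = 0.0 + 0.25*24.0 = 6.0
Step 2: y^k = 6.0, reduced costs: (-19.0, -10.0)
  x^k = (9.0, 9.0), subgradient = b - a^T x = -39.0
  y^{k+1} = 6.0 + 0.25*-39.0 = -3.75
Step 3: y^k = -3.75, reduced costs: (29.75, 9.5)
  x^k = (0.0, 0.0), subgradient = b - a^T x = 24.0
  y^{k+1} = -3.75 + 0.25*24.0 = 2.25
Step 4: y^k = 2.25, reduced costs: (-0.25, -2.5)
  x^k = (9.0, 9.0), subgradient = b - a^T x = -39.0
  y^{k+1} = 2.25 + 0.25*-39.0 = -7.5
Dual objective at y_4 = -7.5: reduced costs (48.5, 17.0), box minimizer x = (0.0, 0.0)
g(y_4) = b*y + (c1 - a1*y)*x1 + (c2 - a2*y)*x2 = 24*(-7.5) + 48.5*0.0 + 17.0*0.0 = -180.0 + 0.0 + 0.0 = -180.0


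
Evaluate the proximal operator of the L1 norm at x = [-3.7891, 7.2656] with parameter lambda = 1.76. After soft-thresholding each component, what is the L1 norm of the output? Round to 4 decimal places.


Soft-thresholding with lambda = 1.76:
prox(-3.7891) = sign(-3.7891)*max(|-3.7891| - 1.76, 0) = -2.0291
prox(7.2656) = sign(7.2656)*max(|7.2656| - 1.76, 0) = 5.5056
prox(x) = [-2.0291, 5.5056]
||prox(x)||_1 = 2.0291 + 5.5056 = 7.5347


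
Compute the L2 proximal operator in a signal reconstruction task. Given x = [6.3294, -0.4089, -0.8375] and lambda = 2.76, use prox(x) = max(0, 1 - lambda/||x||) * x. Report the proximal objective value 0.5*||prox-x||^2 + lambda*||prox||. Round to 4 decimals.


Step 1: Compute ||x||.
||x|| = 6.3976
Step 2: Compute scaling factor.
scale = max(0, 1 - 2.76/6.3976) = 0.5686
Step 3: prox(x) = [3.5988, -0.2325, -0.4762]
||prox(x)|| = 3.6376
Step 4: Proximal objective.
0.5*||prox-x||^2 = 3.8088
lambda*||prox|| = 10.0398
Total = 13.8487


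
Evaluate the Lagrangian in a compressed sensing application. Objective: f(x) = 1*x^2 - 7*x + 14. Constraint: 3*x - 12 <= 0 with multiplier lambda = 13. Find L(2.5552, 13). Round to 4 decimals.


Step 1: Evaluate f(x).
f(2.5552) = 1*2.5552^2 - 7*2.5552 + 14 = 2.6426
Step 2: Evaluate g(x).
g(2.5552) = 3*2.5552 - 12 = -4.3344
Step 3: Compute Lagrangian.
L = 2.6426 + 13*-4.3344 = -53.7046


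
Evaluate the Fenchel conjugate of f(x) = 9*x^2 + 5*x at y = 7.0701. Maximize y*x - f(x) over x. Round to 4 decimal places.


f*(y) = sup_x {y*x - a*x^2 - b*x} = sup_x {(y-b)*x - a*x^2}
FOC: (y - b) - 2a*x = 0 => x* = (y - b)/(2a)
x* = (7.0701 - 5)/(2*9) = 0.115
f*(7.0701) = (y-b)^2/(4a) = (7.0701 - 5)^2/(4*9)
= 4.2853/36 = 0.119


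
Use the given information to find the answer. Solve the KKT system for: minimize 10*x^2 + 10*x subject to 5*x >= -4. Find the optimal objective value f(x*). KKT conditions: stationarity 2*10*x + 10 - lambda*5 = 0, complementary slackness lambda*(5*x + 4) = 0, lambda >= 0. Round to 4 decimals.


Step 1: Try lambda = 0 (constraint inactive).
Stationarity: 2*10*x + 10 = 0
x* = -10/(2*10) = -0.5
Check constraint: 5*-0.5 = -2.5 >= -4 -- satisfied.
Step 2: Compute optimal value.
f(x*) = 10*(-0.5)^2 + 10*(-0.5) = -2.5


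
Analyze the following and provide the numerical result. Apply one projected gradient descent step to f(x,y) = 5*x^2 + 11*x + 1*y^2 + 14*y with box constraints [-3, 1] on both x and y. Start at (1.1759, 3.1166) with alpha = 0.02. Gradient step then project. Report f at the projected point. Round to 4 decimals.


Step 1: Compute gradient at (1.1759, 3.1166).
grad_x = 2*5*1.1759 + 11 = 22.759
grad_y = 2*1*3.1166 + 14 = 20.2332
Step 2: Gradient step.
x_raw = 1.1759 - 0.02*22.759 = 0.7207
y_raw = 3.1166 - 0.02*20.2332 = 2.7119
Step 3: Project onto [-3, 1].
x_proj = clip(0.7207) = 0.7207
y_proj = clip(2.7119) = 1.0
Step 4: Evaluate f.
f(0.7207, 1.0) = 25.5251


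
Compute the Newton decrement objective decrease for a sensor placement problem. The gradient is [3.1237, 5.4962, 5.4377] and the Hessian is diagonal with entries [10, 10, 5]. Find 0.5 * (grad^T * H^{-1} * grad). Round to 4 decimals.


Step 1: H is diagonal, so H^(-1) * g = [0.3124, 0.5496, 1.0875].
Step 2: g^T H^(-1) g = sum_i g_i^2 / H_ii
  = (3.1237)^2/10 + (5.4962)^2/10 + (5.4377)^2/5
  = 0.9758 + 3.0208 + 5.9137 = 9.9103
Step 3: Objective decrease = 0.5 * g^T H^(-1) g = 4.9551


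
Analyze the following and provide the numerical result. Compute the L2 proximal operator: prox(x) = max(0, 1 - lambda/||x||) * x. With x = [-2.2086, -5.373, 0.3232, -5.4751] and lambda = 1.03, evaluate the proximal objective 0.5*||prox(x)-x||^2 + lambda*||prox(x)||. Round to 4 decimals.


Step 1: Compute ||x||.
||x|| = 7.9893
Step 2: Compute scaling factor.
scale = max(0, 1 - 1.03/7.9893) = 0.8711
Step 3: prox(x) = [-1.9239, -4.6803, 0.2815, -4.7692]
||prox(x)|| = 6.9593
Step 4: Proximal objective.
0.5*||prox-x||^2 = 0.5305
lambda*||prox|| = 7.1681
Total = 7.6985


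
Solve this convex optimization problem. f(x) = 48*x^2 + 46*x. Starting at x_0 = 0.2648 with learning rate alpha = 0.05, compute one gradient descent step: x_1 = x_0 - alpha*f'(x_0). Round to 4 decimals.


We compute the gradient at x_0 and apply the update.
f'(x) = 96*x + 46
f'(0.2648) = 96*0.2648 + 46 = 71.4208
x_1 = 0.2648 - 0.05*71.4208 = -3.3062


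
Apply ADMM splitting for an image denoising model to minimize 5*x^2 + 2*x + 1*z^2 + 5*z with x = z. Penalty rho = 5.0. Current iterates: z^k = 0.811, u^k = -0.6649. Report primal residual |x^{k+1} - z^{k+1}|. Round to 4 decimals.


ADMM iteration with rho = 5.0, z^k = 0.811, u^k = -0.6649
Step 1: x-update.
Minimize 5*x^2 + 2*x + (5.0/2)*(x - 0.811 - 0.6649)^2
FOC: (2*5 + 5.0)*x = -2 + 5.0*(0.811 + 0.6649)
x^{k+1} = 0.3586
Step 2: z-update.
Minimize 1*z^2 + 5*z + (5.0/2)*(0.3586 - z - 0.6649)^2
FOC: (2*1 + 5.0)*z = -5 + 5.0*(0.3586 - 0.6649)
z^{k+1} = -0.933
Step 3: u-update.
u^{k+1} = -0.6649 + 0.3586 + 0.933 = 0.6268
Step 4: Primal residual = |0.3586 + 0.933| = 1.2917


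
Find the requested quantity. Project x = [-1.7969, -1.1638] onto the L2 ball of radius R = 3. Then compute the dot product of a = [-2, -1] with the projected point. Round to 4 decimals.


Step 1: Compute ||x|| (intermediates to 6 decimals).
||x|| = sqrt((-1.7969)^2 + (-1.1638)^2) = 2.14086
Step 2: Project.
Since ||x|| <= R, proj = x (no scaling needed).
proj(x) = [-1.7969, -1.1638]
Step 3: Dot product.
a^T * proj(x) = -2*(-1.7969) - 1*(-1.1638) = 4.7576


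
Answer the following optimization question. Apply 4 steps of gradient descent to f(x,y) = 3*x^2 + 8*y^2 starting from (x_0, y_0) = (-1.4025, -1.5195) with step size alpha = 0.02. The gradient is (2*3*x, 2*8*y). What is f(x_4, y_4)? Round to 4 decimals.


Gradient descent on f(x,y) = 3*x^2 + 8*y^2.
Starting point: (-1.4025, -1.5195), alpha = 0.02
Step 1: grad_x = 2*3*-1.4025 = -8.415, grad_y = 2*8*-1.5195 = -24.312
  x_1 = -1.4025 - 0.02*-8.415 = -1.2342
  y_1 = -1.5195 - 0.02*-24.312 = -1.0333
Step 2: grad_x = 2*3*-1.2342 = -7.4052, grad_y = 2*8*-1.0333 = -16.5322
  x_2 = -1.2342 - 0.02*-7.4052 = -1.0861
  y_2 = -1.0333 - 0.02*-16.5322 = -0.7026
Step 3: grad_x = 2*3*-1.0861 = -6.5166, grad_y = 2*8*-0.7026 = -11.2419
  x_3 = -1.0861 - 0.02*-6.5166 = -0.9558
  y_3 = -0.7026 - 0.02*-11.2419 = -0.4778
Step 4: grad_x = 2*3*-0.9558 = -5.7346, grad_y = 2*8*-0.4778 = -7.6445
  x_4 = -0.9558 - 0.02*-5.7346 = -0.8411
  y_4 = -0.4778 - 0.02*-7.6445 = -0.3249
f(-0.8411, -0.3249) = 3*(-0.8411)^2 + 8*(-0.3249)^2 = 2.9666


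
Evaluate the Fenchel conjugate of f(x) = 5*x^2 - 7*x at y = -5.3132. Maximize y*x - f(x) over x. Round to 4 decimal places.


f*(y) = sup_x {y*x - a*x^2 - b*x} = sup_x {(y-b)*x - a*x^2}
FOC: (y - b) - 2a*x = 0 => x* = (y - b)/(2a)
x* = (-5.3132 + 7)/(2*5) = 0.1687
f*(-5.3132) = (y-b)^2/(4a) = (-5.3132 + 7)^2/(4*5)
= 2.8453/20 = 0.1423


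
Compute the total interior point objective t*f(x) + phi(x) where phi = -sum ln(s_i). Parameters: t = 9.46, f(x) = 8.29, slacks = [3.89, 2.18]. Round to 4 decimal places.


Step 1: Compute log-barrier.
ln values: [1.3584, 0.7793]
phi = -(1.3584 + 0.7793) = -2.1377
Step 2: Compute augmented objective.
t*f(x) = 9.46*8.29 = 78.4234
Total = 78.4234 - 2.1377 = 76.2857


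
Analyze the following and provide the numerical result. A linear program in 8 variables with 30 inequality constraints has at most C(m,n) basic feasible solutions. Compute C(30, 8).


Each vertex corresponds to some choice of n active constraints out of m, so the number of vertices is at most C(m, n) = m! / (n!(m-n)!).
m = 30, n = 8
Numerator: 30 * 29 * 28 * 27 * 26 * 25 * 24 * 23
Denominator: 8! = 40320
C(30, 8) = 5852925


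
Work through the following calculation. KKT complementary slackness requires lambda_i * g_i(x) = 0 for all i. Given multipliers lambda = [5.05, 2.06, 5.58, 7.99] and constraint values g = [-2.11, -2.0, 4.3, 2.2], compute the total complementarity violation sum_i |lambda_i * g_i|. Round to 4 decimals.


KKT complementary slackness check:
lambda_1 * g_1 = 5.05 * -2.11 = -10.6555
lambda_2 * g_2 = 2.06 * -2.0 = -4.12
lambda_3 * g_3 = 5.58 * 4.3 = 23.994
lambda_4 * g_4 = 7.99 * 2.2 = 17.578
Total violation = 10.6555 + 4.12 + 23.994 + 17.578 = 56.3475


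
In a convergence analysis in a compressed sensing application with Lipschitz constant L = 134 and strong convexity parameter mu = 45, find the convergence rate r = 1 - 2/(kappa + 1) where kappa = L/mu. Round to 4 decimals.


Step 1: Compute the condition number.
kappa = L/mu = 134/45 = 2.9778
Step 2: Compute the convergence rate.
r = 1 - 2/(kappa + 1) = 1 - 2*mu/(L + mu) = (L - mu)/(L + mu) = 89/179 = 0.4972


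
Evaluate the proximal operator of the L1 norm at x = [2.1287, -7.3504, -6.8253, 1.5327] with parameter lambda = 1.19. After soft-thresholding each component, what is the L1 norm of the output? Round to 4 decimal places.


Soft-thresholding with lambda = 1.19:
prox(2.1287) = sign(2.1287)*max(|2.1287| - 1.19, 0) = 0.9387
prox(-7.3504) = sign(-7.3504)*max(|-7.3504| - 1.19, 0) = -6.1604
prox(-6.8253) = sign(-6.8253)*max(|-6.8253| - 1.19, 0) = -5.6353
prox(1.5327) = sign(1.5327)*max(|1.5327| - 1.19, 0) = 0.3427
prox(x) = [0.9387, -6.1604, -5.6353, 0.3427]
||prox(x)||_1 = 0.9387 + 6.1604 + 5.6353 + 0.3427 = 13.0771


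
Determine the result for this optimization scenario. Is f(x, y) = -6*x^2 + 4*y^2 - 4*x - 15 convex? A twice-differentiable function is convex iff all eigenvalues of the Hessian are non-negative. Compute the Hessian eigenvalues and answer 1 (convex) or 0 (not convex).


The Hessian of f(x,y) = -6*x^2 + 4*y^2 - 4*x - 15 is:
H = [[-12, 0], [0, 8]]
Trace = -12 + 8 = -4
Determinant = -12*8 - (0)^2 = -96
Discriminant = (-4)^2 - 4*-96 = 400.0
Eigenvalues: lambda_1 = -12.0, lambda_2 = 8.0
The function is not convex.

0


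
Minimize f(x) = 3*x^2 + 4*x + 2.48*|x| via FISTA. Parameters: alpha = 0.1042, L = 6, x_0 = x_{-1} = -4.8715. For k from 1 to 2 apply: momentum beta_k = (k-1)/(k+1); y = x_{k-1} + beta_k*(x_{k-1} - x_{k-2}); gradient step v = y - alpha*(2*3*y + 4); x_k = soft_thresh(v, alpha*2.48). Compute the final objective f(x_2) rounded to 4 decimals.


FISTA on f(x) = 3*x^2 + 4*x + 2.48*|x|
L = 6, alpha = 0.1042
Iteration 1: beta = 0.0, y = -4.8715 + 0.0*(-4.8715 + 4.8715) = -4.8715
  grad(y) = -25.229, v = y - alpha*grad = -2.2426
  prox(v) = soft_thresh(-2.2426, 0.2584) = -1.9842
Iteration 2: beta = 0.3333, y = -1.9842 + 0.3333*(-1.9842 + 4.8715) = -1.0218
  grad(y) = -2.1308, v = y - alpha*grad = -0.7998
  prox(v) = soft_thresh(-0.7998, 0.2584) = -0.5414
f(x_2) = 3*(-0.5414)^2 + 4*(-0.5414) + 2.48*|-0.5414| = 0.0563


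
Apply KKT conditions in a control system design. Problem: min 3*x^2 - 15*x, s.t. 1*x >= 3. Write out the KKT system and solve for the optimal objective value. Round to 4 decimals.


Step 1: Try lambda = 0 (constraint inactive).
x_unc = 15/(2*3) = 2.5
Check: 1*2.5 = 2.5 < 3 -- violated!
Step 2: Constraint must be active: 1*x = 3
x* = 3/1 = 3.0
lambda = (2*3*3.0 - 15)/1 = 3.0
Step 3: Compute optimal value.
f(x*) = 3*3.0^2 - 15*3.0 = -18.0


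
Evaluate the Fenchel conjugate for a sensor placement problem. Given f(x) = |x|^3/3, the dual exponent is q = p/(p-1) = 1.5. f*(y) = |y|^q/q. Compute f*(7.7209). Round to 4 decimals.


The conjugate exponent q satisfies 1/p + 1/q = 1.
p = 3, so q = 3/(3 - 1) = 1.5
|y|^q = 7.7209^1.5 = 21.4537
f*(7.7209) = 21.4537 / 1.5 = 14.3025


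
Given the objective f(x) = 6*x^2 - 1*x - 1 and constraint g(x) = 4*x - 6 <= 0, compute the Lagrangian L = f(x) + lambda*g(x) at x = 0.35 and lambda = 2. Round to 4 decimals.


Step 1: Evaluate f(x).
f(0.35) = 6*0.35^2 - 1*0.35 - 1 = -0.615
Step 2: Evaluate g(x).
g(0.35) = 4*0.35 - 6 = -4.6
Step 3: Compute Lagrangian.
L = -0.615 + 2*-4.6 = -9.815


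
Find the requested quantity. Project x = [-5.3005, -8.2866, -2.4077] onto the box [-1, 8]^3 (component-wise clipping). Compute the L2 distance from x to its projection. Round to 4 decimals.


Project each component onto [-1, 8].
clip(-5.3005) = -1.0, clip(-8.2866) = -1.0, clip(-2.4077) = -1.0
Projection = [-1.0, -1.0, -1.0]
Squared diffs: [18.4943, 53.0945, 1.9816]
Distance = sqrt(73.5704) = 8.5773


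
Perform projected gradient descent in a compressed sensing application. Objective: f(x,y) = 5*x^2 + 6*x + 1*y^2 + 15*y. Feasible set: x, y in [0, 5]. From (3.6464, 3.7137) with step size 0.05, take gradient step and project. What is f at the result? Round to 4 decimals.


Step 1: Compute gradient at (3.6464, 3.7137).
grad_x = 2*5*3.6464 + 6 = 42.464
grad_y = 2*1*3.7137 + 15 = 22.4274
Step 2: Gradient step.
x_raw = 3.6464 - 0.05*42.464 = 1.5232
y_raw = 3.7137 - 0.05*22.4274 = 2.5923
Step 3: Project onto [0, 5].
x_proj = clip(1.5232) = 1.5232
y_proj = clip(2.5923) = 2.5923
Step 4: Evaluate f.
f(1.5232, 2.5923) = 66.345


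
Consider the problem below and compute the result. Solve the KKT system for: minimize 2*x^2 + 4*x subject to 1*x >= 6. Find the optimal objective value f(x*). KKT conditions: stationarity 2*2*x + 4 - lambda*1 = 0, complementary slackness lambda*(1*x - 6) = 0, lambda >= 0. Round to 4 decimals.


Step 1: Try lambda = 0 (constraint inactive).
x_unc = -4/(2*2) = -1.0
Check: 1*-1.0 = -1.0 < 6 -- violated!
Step 2: Constraint must be active: 1*x = 6
x* = 6/1 = 6.0
lambda = (2*2*6.0 + 4)/1 = 28.0
Step 3: Compute optimal value.
f(x*) = 2*6.0^2 + 4*6.0 = 96.0


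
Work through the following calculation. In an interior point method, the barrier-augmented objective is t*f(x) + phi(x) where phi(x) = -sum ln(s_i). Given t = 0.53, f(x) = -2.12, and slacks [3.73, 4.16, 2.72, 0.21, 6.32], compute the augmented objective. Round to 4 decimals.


Step 1: Compute log-barrier.
ln values: [1.3164, 1.4255, 1.0006, -1.5606, 1.8437]
phi = -(1.3164 + 1.4255 + 1.0006 - 1.5606 + 1.8437) = -4.0256
Step 2: Compute augmented objective.
t*f(x) = 0.53*-2.12 = -1.1236
Total = -1.1236 - 4.0256 = -5.1492


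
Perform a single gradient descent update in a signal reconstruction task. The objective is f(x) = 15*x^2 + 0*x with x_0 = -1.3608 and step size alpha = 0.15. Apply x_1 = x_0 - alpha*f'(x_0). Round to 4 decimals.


We compute the gradient at x_0 and apply the update.
f'(x) = 30*x + 0
f'(-1.3608) = 30*-1.3608 + 0 = -40.824
x_1 = -1.3608 - 0.15*-40.824 = 4.7628


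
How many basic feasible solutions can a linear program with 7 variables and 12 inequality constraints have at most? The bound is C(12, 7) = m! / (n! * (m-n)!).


Each vertex corresponds to some choice of n active constraints out of m, so the number of vertices is at most C(m, n) = m! / (n!(m-n)!).
m = 12, n = 7
Numerator: 12 * 11 * 10 * 9 * 8 * 7 * 6
Denominator: 7! = 5040
C(12, 7) = 792


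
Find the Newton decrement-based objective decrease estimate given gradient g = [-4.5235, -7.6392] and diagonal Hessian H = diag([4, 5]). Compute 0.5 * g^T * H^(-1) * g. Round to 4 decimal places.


Step 1: H is diagonal, so H^(-1) * g = [-1.1309, -1.5278].
Step 2: g^T H^(-1) g = sum_i g_i^2 / H_ii
  = (-4.5235)^2/4 + (-7.6392)^2/5
  = 5.1155 + 11.6715 = 16.787
Step 3: Objective decrease = 0.5 * g^T H^(-1) g = 8.3935


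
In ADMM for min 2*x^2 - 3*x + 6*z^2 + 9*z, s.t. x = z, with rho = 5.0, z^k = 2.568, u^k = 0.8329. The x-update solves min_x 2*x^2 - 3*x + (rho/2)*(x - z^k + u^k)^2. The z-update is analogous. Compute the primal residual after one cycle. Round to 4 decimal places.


ADMM iteration with rho = 5.0, z^k = 2.568, u^k = 0.8329
Step 1: x-update.
Minimize 2*x^2 - 3*x + (5.0/2)*(x - 2.568 + 0.8329)^2
FOC: (2*2 + 5.0)*x = 3 + 5.0*(2.568 - 0.8329)
x^{k+1} = 1.2973
Step 2: z-update.
Minimize 6*z^2 + 9*z + (5.0/2)*(1.2973 - z + 0.8329)^2
FOC: (2*6 + 5.0)*z = -9 + 5.0*(1.2973 + 0.8329)
z^{k+1} = 0.0971
Step 3: u-update.
u^{k+1} = 0.8329 + 1.2973 - 0.0971 = 2.0331
Step 4: Primal residual = |1.2973 - 0.0971| = 1.2002


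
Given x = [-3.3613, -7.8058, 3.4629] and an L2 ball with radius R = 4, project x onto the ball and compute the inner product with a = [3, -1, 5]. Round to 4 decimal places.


Step 1: Compute ||x|| (intermediates to 6 decimals).
||x|| = sqrt((-3.3613)^2 + (-7.8058)^2 + 3.4629^2) = 9.177174
Step 2: Project.
Since ||x|| > R, scale = R/||x|| = 4/9.177174 = 0.435864, proj(x) = scale * x
proj(x) = [-1.46507, -3.402267, 1.509353]
Step 3: Dot product.
a^T * proj(x) = 3*(-1.46507) - 1*(-3.402267) + 5*1.509353 = 6.5538


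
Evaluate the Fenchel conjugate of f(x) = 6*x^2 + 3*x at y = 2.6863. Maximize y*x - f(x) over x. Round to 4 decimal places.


f*(y) = sup_x {y*x - a*x^2 - b*x} = sup_x {(y-b)*x - a*x^2}
FOC: (y - b) - 2a*x = 0 => x* = (y - b)/(2a)
x* = (2.6863 - 3)/(2*6) = -0.0261
f*(2.6863) = (y-b)^2/(4a) = (2.6863 - 3)^2/(4*6)
= 0.0984/24 = 0.0041


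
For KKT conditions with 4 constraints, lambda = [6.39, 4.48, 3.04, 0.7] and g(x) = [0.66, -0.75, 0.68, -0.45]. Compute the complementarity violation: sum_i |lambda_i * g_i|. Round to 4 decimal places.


KKT complementary slackness check:
lambda_1 * g_1 = 6.39 * 0.66 = 4.2174
lambda_2 * g_2 = 4.48 * -0.75 = -3.36
lambda_3 * g_3 = 3.04 * 0.68 = 2.0672
lambda_4 * g_4 = 0.7 * -0.45 = -0.315
Total violation = 4.2174 + 3.36 + 2.0672 + 0.315 = 9.9596


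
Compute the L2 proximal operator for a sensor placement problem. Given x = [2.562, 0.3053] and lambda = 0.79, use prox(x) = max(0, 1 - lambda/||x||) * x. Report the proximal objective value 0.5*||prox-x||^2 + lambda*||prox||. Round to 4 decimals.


Step 1: Compute ||x||.
||x|| = 2.5801
Step 2: Compute scaling factor.
scale = max(0, 1 - 0.79/2.5801) = 0.6938
Step 3: prox(x) = [1.7776, 0.2118]
||prox(x)|| = 1.7901
Step 4: Proximal objective.
0.5*||prox-x||^2 = 0.3121
lambda*||prox|| = 1.4142
Total = 1.7262


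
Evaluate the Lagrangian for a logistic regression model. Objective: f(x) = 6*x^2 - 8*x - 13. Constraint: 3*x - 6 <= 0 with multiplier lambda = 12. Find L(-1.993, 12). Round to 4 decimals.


Step 1: Evaluate f(x).
f(-1.993) = 6*(-1.993)^2 - 8*(-1.993) - 13 = 26.7763
Step 2: Evaluate g(x).
g(-1.993) = 3*-1.993 - 6 = -11.979
Step 3: Compute Lagrangian.
L = 26.7763 + 12*-11.979 = -116.9717


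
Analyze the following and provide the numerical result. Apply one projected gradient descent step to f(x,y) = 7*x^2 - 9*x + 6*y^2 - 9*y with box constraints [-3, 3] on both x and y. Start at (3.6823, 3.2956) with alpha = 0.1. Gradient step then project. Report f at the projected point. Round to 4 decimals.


Step 1: Compute gradient at (3.6823, 3.2956).
grad_x = 2*7*3.6823 - 9 = 42.5522
grad_y = 2*6*3.2956 - 9 = 30.5472
Step 2: Gradient step.
x_raw = 3.6823 - 0.1*42.5522 = -0.5729
y_raw = 3.2956 - 0.1*30.5472 = 0.2409
Step 3: Project onto [-3, 3].
x_proj = clip(-0.5729) = -0.5729
y_proj = clip(0.2409) = 0.2409
Step 4: Evaluate f.
f(-0.5729, 0.2409) = 5.6342


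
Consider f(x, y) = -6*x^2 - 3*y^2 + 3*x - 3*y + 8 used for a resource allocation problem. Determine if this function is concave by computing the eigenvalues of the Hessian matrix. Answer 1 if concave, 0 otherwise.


The Hessian of f(x,y) = -6*x^2 - 3*y^2 + 3*x - 3*y + 8 is:
H = [[-12, 0], [0, -6]]
Trace = -12 - 6 = -18
Determinant = -12*-6 - (0)^2 = 72
Discriminant = (-18)^2 - 4*72 = 36.0
Eigenvalues: lambda_1 = -12.0, lambda_2 = -6.0
The function is concave.

1


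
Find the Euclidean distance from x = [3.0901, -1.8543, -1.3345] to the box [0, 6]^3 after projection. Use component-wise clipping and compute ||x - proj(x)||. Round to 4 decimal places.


Project each component onto [0, 6].
clip(3.0901) = 3.0901, clip(-1.8543) = 0.0, clip(-1.3345) = 0.0
Projection = [3.0901, 0.0, 0.0]
Squared diffs: [0.0, 3.4384, 1.7809]
Distance = sqrt(5.2193) = 2.2846


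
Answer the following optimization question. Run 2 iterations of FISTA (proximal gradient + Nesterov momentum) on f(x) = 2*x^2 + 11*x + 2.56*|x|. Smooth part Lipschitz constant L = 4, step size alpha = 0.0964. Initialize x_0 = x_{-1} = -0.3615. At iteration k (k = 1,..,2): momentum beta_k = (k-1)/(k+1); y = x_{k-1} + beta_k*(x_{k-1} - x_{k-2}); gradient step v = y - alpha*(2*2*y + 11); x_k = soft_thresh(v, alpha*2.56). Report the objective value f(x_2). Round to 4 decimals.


FISTA on f(x) = 2*x^2 + 11*x + 2.56*|x|
L = 4, alpha = 0.0964
Iteration 1: beta = 0.0, y = -0.3615 + 0.0*(-0.3615 + 0.3615) = -0.3615
  grad(y) = 9.554, v = y - alpha*grad = -1.2825
  prox(v) = soft_thresh(-1.2825, 0.2468) = -1.0357
Iteration 2: beta = 0.3333, y = -1.0357 + 0.3333*(-1.0357 + 0.3615) = -1.2605
  grad(y) = 5.9582, v = y - alpha*grad = -1.8348
  prox(v) = soft_thresh(-1.8348, 0.2468) = -1.588
f(x_2) = 2*(-1.588)^2 + 11*(-1.588) + 2.56*|-1.588| = -8.3593


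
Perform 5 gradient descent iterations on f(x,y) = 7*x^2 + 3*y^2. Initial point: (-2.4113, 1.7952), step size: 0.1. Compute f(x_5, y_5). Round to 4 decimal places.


Gradient descent on f(x,y) = 7*x^2 + 3*y^2.
Starting point: (-2.4113, 1.7952), alpha = 0.1
Step 1: grad_x = 2*7*-2.4113 = -33.7582, grad_y = 2*3*1.7952 = 10.7712
  x_1 = -2.4113 - 0.1*-33.7582 = 0.9645
  y_1 = 1.7952 - 0.1*10.7712 = 0.7181
Step 2: grad_x = 2*7*0.9645 = 13.5033, grad_y = 2*3*0.7181 = 4.3085
  x_2 = 0.9645 - 0.1*13.5033 = -0.3858
  y_2 = 0.7181 - 0.1*4.3085 = 0.2872
Step 3: grad_x = 2*7*-0.3858 = -5.4013, grad_y = 2*3*0.2872 = 1.7234
  x_3 = -0.3858 - 0.1*-5.4013 = 0.1543
  y_3 = 0.2872 - 0.1*1.7234 = 0.1149
Step 4: grad_x = 2*7*0.1543 = 2.1605, grad_y = 2*3*0.1149 = 0.6894
  x_4 = 0.1543 - 0.1*2.1605 = -0.0617
  y_4 = 0.1149 - 0.1*0.6894 = 0.046
Step 5: grad_x = 2*7*-0.0617 = -0.8642, grad_y = 2*3*0.046 = 0.2757
  x_5 = -0.0617 - 0.1*-0.8642 = 0.0247
  y_5 = 0.046 - 0.1*0.2757 = 0.0184
f(0.0247, 0.0184) = 7*0.0247^2 + 3*0.0184^2 = 0.0053


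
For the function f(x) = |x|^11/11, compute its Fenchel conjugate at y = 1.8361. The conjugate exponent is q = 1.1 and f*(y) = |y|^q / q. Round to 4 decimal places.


The conjugate exponent q satisfies 1/p + 1/q = 1.
p = 11, so q = 11/(11 - 1) = 1.1
|y|^q = 1.8361^1.1 = 1.9511
f*(1.8361) = 1.9511 / 1.1 = 1.7738


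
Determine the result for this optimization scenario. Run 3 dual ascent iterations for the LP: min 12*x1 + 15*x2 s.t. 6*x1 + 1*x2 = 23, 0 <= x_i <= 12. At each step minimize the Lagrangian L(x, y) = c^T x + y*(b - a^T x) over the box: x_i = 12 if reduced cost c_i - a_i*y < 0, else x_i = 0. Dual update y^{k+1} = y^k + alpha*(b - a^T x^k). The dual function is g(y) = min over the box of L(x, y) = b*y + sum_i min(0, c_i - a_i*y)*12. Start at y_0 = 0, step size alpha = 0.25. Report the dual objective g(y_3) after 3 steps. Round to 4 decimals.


Dual ascent for LP: min 12*x1 + 15*x2, 6*x1 + 1*x2 = 23, 0 <= x_i <= 12
Step 1: y^k = 0.0, reduced costs: (12.0, 15.0)
  x^k = (0.0, 0.0), subgradient = b - a^T x = 23.0
  y^{k+1} = 0.0 + 0.25*23.0 = 5.75
Step 2: y^k = 5.75, reduced costs: (-22.5, 9.25)
  x^k = (12.0, 0.0), subgradient = b - a^T x = -49.0
  y^{k+1} = 5.75 + 0.25*-49.0 = -6.5
Step 3: y^k = -6.5, reduced costs: (51.0, 21.5)
  x^k = (0.0, 0.0), subgradient = b - a^T x = 23.0
  y^{k+1} = -6.5 + 0.25*23.0 = -0.75
Dual objective at y_3 = -0.75: reduced costs (16.5, 15.75), box minimizer x = (0.0, 0.0)
g(y_3) = b*y + (c1 - a1*y)*x1 + (c2 - a2*y)*x2 = 23*(-0.75) + 16.5*0.0 + 15.75*0.0 = -17.25 + 0.0 + 0.0 = -17.25


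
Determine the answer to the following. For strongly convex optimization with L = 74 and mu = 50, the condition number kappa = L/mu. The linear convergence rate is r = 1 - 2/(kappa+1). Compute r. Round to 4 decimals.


Step 1: Compute the condition number.
kappa = L/mu = 74/50 = 1.48
Step 2: Compute the convergence rate.
r = 1 - 2/(kappa + 1) = 1 - 2*mu/(L + mu) = (L - mu)/(L + mu) = 24/124 = 0.1935


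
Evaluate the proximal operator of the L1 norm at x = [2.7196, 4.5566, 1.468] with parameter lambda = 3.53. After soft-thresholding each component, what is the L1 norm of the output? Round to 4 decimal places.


Soft-thresholding with lambda = 3.53:
prox(2.7196) = sign(2.7196)*max(|2.7196| - 3.53, 0) = 0.0
prox(4.5566) = sign(4.5566)*max(|4.5566| - 3.53, 0) = 1.0266
prox(1.468) = sign(1.468)*max(|1.468| - 3.53, 0) = 0.0
prox(x) = [0.0, 1.0266, 0.0]
||prox(x)||_1 = 0.0 + 1.0266 + 0.0 = 1.0266


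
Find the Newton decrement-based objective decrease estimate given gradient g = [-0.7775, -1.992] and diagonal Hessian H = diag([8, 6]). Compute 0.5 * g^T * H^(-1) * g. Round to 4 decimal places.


Step 1: H is diagonal, so H^(-1) * g = [-0.0972, -0.332].
Step 2: g^T H^(-1) g = sum_i g_i^2 / H_ii
  = (-0.7775)^2/8 + (-1.992)^2/6
  = 0.0756 + 0.6613 = 0.7369
Step 3: Objective decrease = 0.5 * g^T H^(-1) g = 0.3685


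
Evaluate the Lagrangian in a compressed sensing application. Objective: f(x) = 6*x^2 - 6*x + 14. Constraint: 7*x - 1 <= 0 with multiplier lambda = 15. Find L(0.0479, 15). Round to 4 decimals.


Step 1: Evaluate f(x).
f(0.0479) = 6*0.0479^2 - 6*0.0479 + 14 = 13.7264
Step 2: Evaluate g(x).
g(0.0479) = 7*0.0479 - 1 = -0.6647
Step 3: Compute Lagrangian.
L = 13.7264 + 15*-0.6647 = 3.7559


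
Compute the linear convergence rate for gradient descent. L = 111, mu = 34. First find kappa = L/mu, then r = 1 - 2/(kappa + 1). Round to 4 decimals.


Step 1: Compute the condition number.
kappa = L/mu = 111/34 = 3.2647
Step 2: Compute the convergence rate.
r = 1 - 2/(kappa + 1) = 1 - 2*mu/(L + mu) = (L - mu)/(L + mu) = 77/145 = 0.531


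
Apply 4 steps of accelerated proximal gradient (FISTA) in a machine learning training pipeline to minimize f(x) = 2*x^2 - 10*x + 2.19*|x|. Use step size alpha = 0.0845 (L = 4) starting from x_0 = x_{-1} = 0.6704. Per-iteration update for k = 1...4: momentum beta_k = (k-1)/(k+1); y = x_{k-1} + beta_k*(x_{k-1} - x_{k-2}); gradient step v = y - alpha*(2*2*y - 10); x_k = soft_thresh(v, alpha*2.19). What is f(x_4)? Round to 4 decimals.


FISTA on f(x) = 2*x^2 - 10*x + 2.19*|x|
L = 4, alpha = 0.0845
Iteration 1: beta = 0.0, y = 0.6704 + 0.0*(0.6704 - 0.6704) = 0.6704
  grad(y) = -7.3184, v = y - alpha*grad = 1.2888
  prox(v) = soft_thresh(1.2888, 0.1851) = 1.1037
Iteration 2: beta = 0.3333, y = 1.1037 + 0.3333*(1.1037 - 0.6704) = 1.2482
  grad(y) = -5.0072, v = y - alpha*grad = 1.6713
  prox(v) = soft_thresh(1.6713, 0.1851) = 1.4863
Iteration 3: beta = 0.5, y = 1.4863 + 0.5*(1.4863 - 1.1037) = 1.6775
  grad(y) = -3.29, v = y - alpha*grad = 1.9555
  prox(v) = soft_thresh(1.9555, 0.1851) = 1.7705
Iteration 4: beta = 0.6, y = 1.7705 + 0.6*(1.7705 - 1.4863) = 1.941
  grad(y) = -2.2361, v = y - alpha*grad = 2.1299
  prox(v) = soft_thresh(2.1299, 0.1851) = 1.9449
f(x_4) = 2*1.9449^2 - 10*1.9449 + 2.19*|1.9449| = -7.6244


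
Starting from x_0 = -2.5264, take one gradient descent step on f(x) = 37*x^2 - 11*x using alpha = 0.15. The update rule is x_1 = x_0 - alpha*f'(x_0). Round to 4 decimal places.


We compute the gradient at x_0 and apply the update.
f'(x) = 74*x - 11
f'(-2.5264) = 74*-2.5264 - 11 = -197.9536
x_1 = -2.5264 - 0.15*-197.9536 = 27.1666


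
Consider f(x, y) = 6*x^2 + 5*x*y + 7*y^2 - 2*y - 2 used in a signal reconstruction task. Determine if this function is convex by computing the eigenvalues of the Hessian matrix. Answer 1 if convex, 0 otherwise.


The Hessian of f(x,y) = 6*x^2 + 5*x*y + 7*y^2 - 2*y - 2 is:
H = [[12, 5], [5, 14]]
Trace = 12 + 14 = 26
Determinant = 12*14 - (5)^2 = 143
Discriminant = (26)^2 - 4*143 = 104.0
Eigenvalues: lambda_1 = 7.901, lambda_2 = 18.099
The function is convex.

1


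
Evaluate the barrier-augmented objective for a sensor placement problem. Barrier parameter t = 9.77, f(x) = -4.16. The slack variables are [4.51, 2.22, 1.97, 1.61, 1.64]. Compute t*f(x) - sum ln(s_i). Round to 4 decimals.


Step 1: Compute log-barrier.
ln values: [1.5063, 0.7975, 0.678, 0.4762, 0.4947]
phi = -(1.5063 + 0.7975 + 0.678 + 0.4762 + 0.4947) = -3.9528
Step 2: Compute augmented objective.
t*f(x) = 9.77*-4.16 = -40.6432
Total = -40.6432 - 3.9528 = -44.596


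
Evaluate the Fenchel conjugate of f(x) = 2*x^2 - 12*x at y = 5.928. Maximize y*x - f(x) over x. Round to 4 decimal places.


f*(y) = sup_x {y*x - a*x^2 - b*x} = sup_x {(y-b)*x - a*x^2}
FOC: (y - b) - 2a*x = 0 => x* = (y - b)/(2a)
x* = (5.928 + 12)/(2*2) = 4.482
f*(5.928) = (y-b)^2/(4a) = (5.928 + 12)^2/(4*2)
= 321.4132/8 = 40.1766


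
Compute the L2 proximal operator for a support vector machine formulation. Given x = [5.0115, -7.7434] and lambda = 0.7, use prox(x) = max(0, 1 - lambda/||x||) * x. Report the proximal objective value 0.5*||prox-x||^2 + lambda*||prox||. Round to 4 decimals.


Step 1: Compute ||x||.
||x|| = 9.2236
Step 2: Compute scaling factor.
scale = max(0, 1 - 0.7/9.2236) = 0.9241
Step 3: prox(x) = [4.6312, -7.1557]
||prox(x)|| = 8.5236
Step 4: Proximal objective.
0.5*||prox-x||^2 = 0.245
lambda*||prox|| = 5.9665
Total = 6.2115


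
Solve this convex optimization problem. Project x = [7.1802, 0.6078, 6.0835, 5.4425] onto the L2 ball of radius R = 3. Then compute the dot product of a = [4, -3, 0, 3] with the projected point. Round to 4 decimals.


Step 1: Compute ||x|| (intermediates to 6 decimals).
||x|| = sqrt(7.1802^2 + 0.6078^2 + 6.0835^2 + 5.4425^2) = 10.888272
Step 2: Project.
Since ||x|| > R, scale = R/||x|| = 3/10.888272 = 0.275526, proj(x) = scale * x
proj(x) = [1.978332, 0.167465, 1.676162, 1.49955]
Step 3: Dot product.
a^T * proj(x) = 4*1.978332 - 3*0.167465 + 0*1.676162 + 3*1.49955 = 11.9096


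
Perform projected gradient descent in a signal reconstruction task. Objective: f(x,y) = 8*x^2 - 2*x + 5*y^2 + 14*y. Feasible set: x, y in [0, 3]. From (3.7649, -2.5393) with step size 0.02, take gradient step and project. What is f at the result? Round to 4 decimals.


Step 1: Compute gradient at (3.7649, -2.5393).
grad_x = 2*8*3.7649 - 2 = 58.2384
grad_y = 2*5*-2.5393 + 14 = -11.393
Step 2: Gradient step.
x_raw = 3.7649 - 0.02*58.2384 = 2.6001
y_raw = -2.5393 - 0.02*-11.393 = -2.3114
Step 3: Project onto [0, 3].
x_proj = clip(2.6001) = 2.6001
y_proj = clip(-2.3114) = 0.0
Step 4: Evaluate f.
f(2.6001, 0.0) = 48.8852


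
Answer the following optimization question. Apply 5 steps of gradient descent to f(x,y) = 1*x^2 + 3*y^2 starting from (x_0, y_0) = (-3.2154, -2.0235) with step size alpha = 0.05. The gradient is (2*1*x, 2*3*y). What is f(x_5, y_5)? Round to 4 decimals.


Gradient descent on f(x,y) = 1*x^2 + 3*y^2.
Starting point: (-3.2154, -2.0235), alpha = 0.05
Step 1: grad_x = 2*1*-3.2154 = -6.4308, grad_y = 2*3*-2.0235 = -12.141
  x_1 = -3.2154 - 0.05*-6.4308 = -2.8939
  y_1 = -2.0235 - 0.05*-12.141 = -1.4165
Step 2: grad_x = 2*1*-2.8939 = -5.7877, grad_y = 2*3*-1.4165 = -8.4987
  x_2 = -2.8939 - 0.05*-5.7877 = -2.6045
  y_2 = -1.4165 - 0.05*-8.4987 = -0.9915
Step 3: grad_x = 2*1*-2.6045 = -5.2089, grad_y = 2*3*-0.9915 = -5.9491
  x_3 = -2.6045 - 0.05*-5.2089 = -2.344
  y_3 = -0.9915 - 0.05*-5.9491 = -0.6941
Step 4: grad_x = 2*1*-2.344 = -4.6881, grad_y = 2*3*-0.6941 = -4.1644
  x_4 = -2.344 - 0.05*-4.6881 = -2.1096
  y_4 = -0.6941 - 0.05*-4.1644 = -0.4858
Step 5: grad_x = 2*1*-2.1096 = -4.2192, grad_y = 2*3*-0.4858 = -2.9151
  x_5 = -2.1096 - 0.05*-4.2192 = -1.8987
  y_5 = -0.4858 - 0.05*-2.9151 = -0.3401
f(-1.8987, -0.3401) = 1*(-1.8987)^2 + 3*(-0.3401)^2 = 3.9519


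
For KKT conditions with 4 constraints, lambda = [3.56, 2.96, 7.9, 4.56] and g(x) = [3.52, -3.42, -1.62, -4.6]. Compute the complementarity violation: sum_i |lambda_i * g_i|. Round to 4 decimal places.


KKT complementary slackness check:
lambda_1 * g_1 = 3.56 * 3.52 = 12.5312
lambda_2 * g_2 = 2.96 * -3.42 = -10.1232
lambda_3 * g_3 = 7.9 * -1.62 = -12.798
lambda_4 * g_4 = 4.56 * -4.6 = -20.976
Total violation = 12.5312 + 10.1232 + 12.798 + 20.976 = 56.4284


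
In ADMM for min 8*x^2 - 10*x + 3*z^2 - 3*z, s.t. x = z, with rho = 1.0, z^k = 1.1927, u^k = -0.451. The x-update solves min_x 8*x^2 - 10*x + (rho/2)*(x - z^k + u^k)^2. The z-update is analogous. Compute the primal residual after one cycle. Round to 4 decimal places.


ADMM iteration with rho = 1.0, z^k = 1.1927, u^k = -0.451
Step 1: x-update.
Minimize 8*x^2 - 10*x + (1.0/2)*(x - 1.1927 - 0.451)^2
FOC: (2*8 + 1.0)*x = 10 + 1.0*(1.1927 + 0.451)
x^{k+1} = 0.6849
Step 2: z-update.
Minimize 3*z^2 - 3*z + (1.0/2)*(0.6849 - z - 0.451)^2
FOC: (2*3 + 1.0)*z = 3 + 1.0*(0.6849 - 0.451)
z^{k+1} = 0.462
Step 3: u-update.
u^{k+1} = -0.451 + 0.6849 - 0.462 = -0.2281
Step 4: Primal residual = |0.6849 - 0.462| = 0.2229


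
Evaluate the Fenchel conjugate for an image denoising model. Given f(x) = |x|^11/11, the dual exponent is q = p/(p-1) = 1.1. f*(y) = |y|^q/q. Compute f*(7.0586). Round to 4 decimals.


The conjugate exponent q satisfies 1/p + 1/q = 1.
p = 11, so q = 11/(11 - 1) = 1.1
|y|^q = 7.0586^1.1 = 8.582
f*(7.0586) = 8.582 / 1.1 = 7.8019


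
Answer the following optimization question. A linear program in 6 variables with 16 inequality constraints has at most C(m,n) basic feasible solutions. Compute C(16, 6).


Each vertex corresponds to some choice of n active constraints out of m, so the number of vertices is at most C(m, n) = m! / (n!(m-n)!).
m = 16, n = 6
Numerator: 16 * 15 * 14 * 13 * 12 * 11
Denominator: 6! = 720
C(16, 6) = 8008


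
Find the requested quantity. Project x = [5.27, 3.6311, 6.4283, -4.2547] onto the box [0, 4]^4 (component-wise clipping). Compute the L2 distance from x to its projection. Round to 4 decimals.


Project each component onto [0, 4].
clip(5.27) = 4.0, clip(3.6311) = 3.6311, clip(6.4283) = 4.0, clip(-4.2547) = 0.0
Projection = [4.0, 3.6311, 4.0, 0.0]
Squared diffs: [1.6129, 0.0, 5.8966, 18.1025]
Distance = sqrt(25.612) = 5.0608


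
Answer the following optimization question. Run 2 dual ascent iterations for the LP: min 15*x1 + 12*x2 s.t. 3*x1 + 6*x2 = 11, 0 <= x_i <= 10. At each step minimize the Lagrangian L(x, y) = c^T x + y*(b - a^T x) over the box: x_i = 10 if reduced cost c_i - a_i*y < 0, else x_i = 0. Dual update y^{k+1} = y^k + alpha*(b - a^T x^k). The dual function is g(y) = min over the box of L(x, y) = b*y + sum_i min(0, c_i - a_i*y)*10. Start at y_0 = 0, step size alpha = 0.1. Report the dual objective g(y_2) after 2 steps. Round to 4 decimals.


Dual ascent for LP: min 15*x1 + 12*x2, 3*x1 + 6*x2 = 11, 0 <= x_i <= 10
Step 1: y^k = 0.0, reduced costs: (15.0, 12.0)
  x^k = (0.0, 0.0), subgradient = b - a^T x = 11.0
  y^{k+1} = 0.0 + 0.1*11.0 = 1.1
Step 2: y^k = 1.1, reduced costs: (11.7, 5.4)
  x^k = (0.0, 0.0), subgradient = b - a^T x = 11.0
  y^{k+1} = 1.1 + 0.1*11.0 = 2.2
Dual objective at y_2 = 2.2: reduced costs (8.4, -1.2), box minimizer x = (0.0, 10.0)
g(y_2) = b*y + (c1 - a1*y)*x1 + (c2 - a2*y)*x2 = 11*2.2 + 8.4*0.0 + (-1.2)*10.0 = 24.2 + 0.0 - 12.0 = 12.2


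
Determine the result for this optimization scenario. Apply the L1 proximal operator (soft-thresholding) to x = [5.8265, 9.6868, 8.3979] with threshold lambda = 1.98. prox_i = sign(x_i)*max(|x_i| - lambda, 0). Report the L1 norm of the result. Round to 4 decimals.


Soft-thresholding with lambda = 1.98:
prox(5.8265) = sign(5.8265)*max(|5.8265| - 1.98, 0) = 3.8465
prox(9.6868) = sign(9.6868)*max(|9.6868| - 1.98, 0) = 7.7068
prox(8.3979) = sign(8.3979)*max(|8.3979| - 1.98, 0) = 6.4179
prox(x) = [3.8465, 7.7068, 6.4179]
||prox(x)||_1 = 3.8465 + 7.7068 + 6.4179 = 17.9712


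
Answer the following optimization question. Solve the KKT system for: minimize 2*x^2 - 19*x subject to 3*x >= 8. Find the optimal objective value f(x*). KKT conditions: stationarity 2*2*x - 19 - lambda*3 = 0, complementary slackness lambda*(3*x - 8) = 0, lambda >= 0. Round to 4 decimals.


Step 1: Try lambda = 0 (constraint inactive).
Stationarity: 2*2*x - 19 = 0
x* = 19/(2*2) = 4.75
Check constraint: 3*4.75 = 14.25 >= 8 -- satisfied.
Step 2: Compute optimal value.
f(x*) = 2*4.75^2 - 19*4.75 = -45.125


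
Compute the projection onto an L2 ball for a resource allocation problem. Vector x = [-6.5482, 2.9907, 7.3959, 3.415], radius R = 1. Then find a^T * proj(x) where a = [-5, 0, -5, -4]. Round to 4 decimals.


Step 1: Compute ||x|| (intermediates to 6 decimals).
||x|| = sqrt((-6.5482)^2 + 2.9907^2 + 7.3959^2 + 3.415^2) = 10.871282
Step 2: Project.
Since ||x|| > R, scale = R/||x|| = 1/10.871282 = 0.091985, proj(x) = scale * x
proj(x) = [-0.602336, 0.2751, 0.680312, 0.314129]
Step 3: Dot product.
a^T * proj(x) = -5*(-0.602336) + 0*0.2751 - 5*0.680312 - 4*0.314129 = -1.6464


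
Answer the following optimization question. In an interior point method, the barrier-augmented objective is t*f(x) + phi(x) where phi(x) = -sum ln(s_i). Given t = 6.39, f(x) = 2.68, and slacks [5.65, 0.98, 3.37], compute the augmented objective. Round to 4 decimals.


Step 1: Compute log-barrier.
ln values: [1.7317, -0.0202, 1.2149]
phi = -(1.7317 - 0.0202 + 1.2149) = -2.9264
Step 2: Compute augmented objective.
t*f(x) = 6.39*2.68 = 17.1252
Total = 17.1252 - 2.9264 = 14.1988


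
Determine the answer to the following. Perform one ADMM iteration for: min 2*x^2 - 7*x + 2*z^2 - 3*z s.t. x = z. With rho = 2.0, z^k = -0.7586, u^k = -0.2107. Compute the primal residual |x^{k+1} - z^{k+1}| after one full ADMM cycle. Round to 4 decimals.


ADMM iteration with rho = 2.0, z^k = -0.7586, u^k = -0.2107
Step 1: x-update.
Minimize 2*x^2 - 7*x + (2.0/2)*(x + 0.7586 - 0.2107)^2
FOC: (2*2 + 2.0)*x = 7 + 2.0*(-0.7586 + 0.2107)
x^{k+1} = 0.984
Step 2: z-update.
Minimize 2*z^2 - 3*z + (2.0/2)*(0.984 - z - 0.2107)^2
FOC: (2*2 + 2.0)*z = 3 + 2.0*(0.984 - 0.2107)
z^{k+1} = 0.7578
Step 3: u-update.
u^{k+1} = -0.2107 + 0.984 - 0.7578 = 0.0156
Step 4: Primal residual = |0.984 - 0.7578| = 0.2263
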